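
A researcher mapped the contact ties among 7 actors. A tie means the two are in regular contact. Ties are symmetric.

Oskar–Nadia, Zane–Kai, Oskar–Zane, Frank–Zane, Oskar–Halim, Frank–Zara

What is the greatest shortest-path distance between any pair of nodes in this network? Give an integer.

Eccentricity of each node (its greatest distance to any other): Frank:3, Halim:4, Kai:3, Nadia:4, Oskar:3, Zane:2, Zara:4.
The maximum eccentricity is 4, realized for instance by the pair Nadia–Zara via Nadia – Oskar – Zane – Frank – Zara. So the diameter is 4.

4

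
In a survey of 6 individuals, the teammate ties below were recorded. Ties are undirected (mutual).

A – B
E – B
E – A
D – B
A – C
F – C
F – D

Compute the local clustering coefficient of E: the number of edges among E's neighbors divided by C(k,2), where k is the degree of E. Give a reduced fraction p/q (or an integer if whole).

E's neighbors: A and B (k = 2).
Possible neighbor pairs: C(2,2) = 1. Edges among them: A–B → e = 1.
Clustering(E) = 1/1.

1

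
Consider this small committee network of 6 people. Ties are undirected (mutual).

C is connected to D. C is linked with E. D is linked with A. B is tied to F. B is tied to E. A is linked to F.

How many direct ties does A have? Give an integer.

A is directly tied to D and F. That is 2 neighbors, so the degree of A is 2.

2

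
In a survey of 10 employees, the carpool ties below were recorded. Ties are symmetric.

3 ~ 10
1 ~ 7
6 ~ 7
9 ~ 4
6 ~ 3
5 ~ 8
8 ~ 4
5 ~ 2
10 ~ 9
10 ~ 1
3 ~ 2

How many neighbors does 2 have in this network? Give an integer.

2 is directly tied to 3 and 5. That is 2 neighbors, so the degree of 2 is 2.

2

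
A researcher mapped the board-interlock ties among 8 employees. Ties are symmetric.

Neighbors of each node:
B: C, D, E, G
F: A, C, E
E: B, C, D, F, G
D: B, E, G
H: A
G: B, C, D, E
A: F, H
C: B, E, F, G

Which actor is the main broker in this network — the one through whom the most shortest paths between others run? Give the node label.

F

Unnormalized betweenness of each node: A:6, B:1/3, C:3, D:0, E:19/3, F:10, G:1/3, H:0.
F has the largest value, 10, making it the main broker — the node through which the most shortest paths run.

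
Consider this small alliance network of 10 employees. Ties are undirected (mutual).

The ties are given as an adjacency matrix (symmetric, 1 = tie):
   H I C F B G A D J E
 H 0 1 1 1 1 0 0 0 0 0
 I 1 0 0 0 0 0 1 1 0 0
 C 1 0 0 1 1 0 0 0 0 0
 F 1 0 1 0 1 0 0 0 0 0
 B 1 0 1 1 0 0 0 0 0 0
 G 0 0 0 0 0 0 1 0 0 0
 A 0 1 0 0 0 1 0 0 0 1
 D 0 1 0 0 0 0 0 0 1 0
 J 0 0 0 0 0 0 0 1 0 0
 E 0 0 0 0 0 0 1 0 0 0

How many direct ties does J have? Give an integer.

J is directly tied to D. That is 1 neighbor, so the degree of J is 1.

1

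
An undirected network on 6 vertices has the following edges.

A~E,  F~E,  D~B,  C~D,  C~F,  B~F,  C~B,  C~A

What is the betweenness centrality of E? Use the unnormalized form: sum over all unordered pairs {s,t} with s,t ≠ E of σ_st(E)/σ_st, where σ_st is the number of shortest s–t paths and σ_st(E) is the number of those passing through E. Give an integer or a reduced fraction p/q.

Pairs whose geodesics pass through E — A–F: 1/2.
All other pairs contribute 0.
Summing the contributions gives betweenness(E) = 1/2.

1/2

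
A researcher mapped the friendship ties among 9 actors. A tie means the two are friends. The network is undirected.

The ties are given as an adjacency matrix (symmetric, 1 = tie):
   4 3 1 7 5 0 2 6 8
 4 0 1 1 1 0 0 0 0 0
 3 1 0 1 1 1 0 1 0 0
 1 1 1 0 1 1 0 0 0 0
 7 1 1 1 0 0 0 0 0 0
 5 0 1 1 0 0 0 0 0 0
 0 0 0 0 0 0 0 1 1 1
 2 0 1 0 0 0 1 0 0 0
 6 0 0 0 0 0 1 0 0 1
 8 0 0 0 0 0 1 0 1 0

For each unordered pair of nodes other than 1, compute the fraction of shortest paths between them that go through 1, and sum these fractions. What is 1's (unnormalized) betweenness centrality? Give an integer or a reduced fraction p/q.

Pairs whose geodesics pass through 1 — 4–5: 1/2; 7–5: 1/2.
All other pairs contribute 0.
Summing the contributions gives betweenness(1) = 1.

1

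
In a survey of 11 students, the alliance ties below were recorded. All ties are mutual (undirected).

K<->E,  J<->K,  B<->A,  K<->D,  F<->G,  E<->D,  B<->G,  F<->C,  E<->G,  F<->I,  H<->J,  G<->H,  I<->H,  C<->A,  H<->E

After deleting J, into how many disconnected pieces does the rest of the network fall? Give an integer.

1

J's neighbors (H and K) remain reachable from one another through other ties, so the rest of the network stays in one piece.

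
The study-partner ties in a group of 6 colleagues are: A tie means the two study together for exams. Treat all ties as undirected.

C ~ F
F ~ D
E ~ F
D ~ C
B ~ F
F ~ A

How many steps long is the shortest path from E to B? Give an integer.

One shortest route is E – F – B, which uses 2 edges, and E and B are not directly tied, so nothing shorter exists. So d(E,B) = 2.

2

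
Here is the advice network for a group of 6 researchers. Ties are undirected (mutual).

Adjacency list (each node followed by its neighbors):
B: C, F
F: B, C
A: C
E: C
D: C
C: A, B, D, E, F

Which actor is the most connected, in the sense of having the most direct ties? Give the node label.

C

Degrees — A:1, B:2, C:5, D:1, E:1, F:2.
The maximum is 5, attained only by C.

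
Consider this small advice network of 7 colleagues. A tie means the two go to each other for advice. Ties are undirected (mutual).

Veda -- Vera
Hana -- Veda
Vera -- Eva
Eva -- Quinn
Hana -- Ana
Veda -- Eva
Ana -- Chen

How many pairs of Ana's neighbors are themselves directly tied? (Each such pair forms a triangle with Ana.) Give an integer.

0

Ana's neighbors are Chen and Hana, but none of them are tied to each other, so no triangle contains Ana.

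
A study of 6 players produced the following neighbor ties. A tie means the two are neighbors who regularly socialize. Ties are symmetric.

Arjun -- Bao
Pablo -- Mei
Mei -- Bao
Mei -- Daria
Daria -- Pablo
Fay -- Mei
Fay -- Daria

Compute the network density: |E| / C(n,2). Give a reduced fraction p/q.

7/15

There are 7 edges and 6 nodes, so the maximum possible is C(6,2) = 15.
Density = 7/15.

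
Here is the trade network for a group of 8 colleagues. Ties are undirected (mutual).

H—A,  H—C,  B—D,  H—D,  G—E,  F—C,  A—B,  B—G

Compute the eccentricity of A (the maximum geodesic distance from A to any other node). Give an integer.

3

Distances from A: B:1, C:2, D:2, E:3, F:3, G:2, H:1.
The largest is 3 (to E and F), so the eccentricity of A is 3.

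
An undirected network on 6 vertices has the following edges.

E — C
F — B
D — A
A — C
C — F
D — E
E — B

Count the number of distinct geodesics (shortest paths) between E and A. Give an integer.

The shortest distance is 2. The length-2 paths are: E–D–A; E–C–A.
That gives 2 distinct shortest paths.

2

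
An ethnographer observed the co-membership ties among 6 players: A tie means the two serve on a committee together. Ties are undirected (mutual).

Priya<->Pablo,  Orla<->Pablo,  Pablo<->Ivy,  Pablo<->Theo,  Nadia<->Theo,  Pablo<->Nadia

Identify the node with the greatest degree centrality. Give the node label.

Pablo

Degrees — Ivy:1, Nadia:2, Orla:1, Pablo:5, Priya:1, Theo:2.
The maximum is 5, attained only by Pablo.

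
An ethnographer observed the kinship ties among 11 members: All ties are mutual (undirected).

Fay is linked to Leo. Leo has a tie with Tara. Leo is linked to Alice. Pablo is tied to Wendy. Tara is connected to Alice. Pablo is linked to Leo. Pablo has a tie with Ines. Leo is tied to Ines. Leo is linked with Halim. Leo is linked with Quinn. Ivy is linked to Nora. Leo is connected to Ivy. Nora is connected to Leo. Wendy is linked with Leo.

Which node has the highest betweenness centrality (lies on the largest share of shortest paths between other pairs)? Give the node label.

Leo

Unnormalized betweenness of each node: Alice:0, Fay:0, Halim:0, Ines:0, Ivy:0, Leo:81/2, Nora:0, Pablo:1/2, Quinn:0, Tara:0, Wendy:0.
Leo has the largest value, 81/2, making it the main broker — the node through which the most shortest paths run.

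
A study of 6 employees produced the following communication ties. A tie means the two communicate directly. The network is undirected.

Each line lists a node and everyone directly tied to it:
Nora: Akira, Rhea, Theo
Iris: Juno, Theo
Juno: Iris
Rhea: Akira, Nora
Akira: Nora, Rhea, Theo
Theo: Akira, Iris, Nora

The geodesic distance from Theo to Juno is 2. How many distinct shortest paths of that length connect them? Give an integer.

The shortest distance is 2, and the only length-2 path is Theo–Iris–Juno. So there is exactly 1 shortest path.

1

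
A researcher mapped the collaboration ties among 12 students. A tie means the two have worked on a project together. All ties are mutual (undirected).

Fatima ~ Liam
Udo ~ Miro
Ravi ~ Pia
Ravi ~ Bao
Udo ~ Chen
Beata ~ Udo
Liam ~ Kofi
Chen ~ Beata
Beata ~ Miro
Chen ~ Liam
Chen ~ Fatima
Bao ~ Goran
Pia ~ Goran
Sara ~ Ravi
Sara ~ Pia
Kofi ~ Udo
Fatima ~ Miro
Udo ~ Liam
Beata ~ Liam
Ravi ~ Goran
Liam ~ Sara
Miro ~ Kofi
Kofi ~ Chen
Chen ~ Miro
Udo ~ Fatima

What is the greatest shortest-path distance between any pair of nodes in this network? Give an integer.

Eccentricity of each node (its greatest distance to any other): Bao:5, Beata:4, Chen:4, Fatima:4, Goran:5, Kofi:4, Liam:3, Miro:5, Pia:4, Ravi:4, Sara:3, Udo:4.
The maximum eccentricity is 5, realized for instance by the pair Miro–Bao via Miro – Kofi – Liam – Sara – Ravi – Bao. So the diameter is 5.

5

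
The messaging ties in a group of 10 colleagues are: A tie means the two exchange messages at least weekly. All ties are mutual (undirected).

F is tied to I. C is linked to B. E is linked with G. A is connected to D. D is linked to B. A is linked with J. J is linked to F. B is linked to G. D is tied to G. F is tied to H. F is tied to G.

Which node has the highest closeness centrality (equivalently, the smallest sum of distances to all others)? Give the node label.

G

Farness (sum of distances to all others) for each node — A:20, B:18, C:26, D:17, E:22, F:15, G:14, H:23, I:23, J:20.
The smallest farness is 14, for G, so G has the highest closeness.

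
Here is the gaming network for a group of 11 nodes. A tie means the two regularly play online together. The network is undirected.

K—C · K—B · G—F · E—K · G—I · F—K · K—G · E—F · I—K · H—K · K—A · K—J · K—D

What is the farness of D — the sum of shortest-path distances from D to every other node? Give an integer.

19

Distances from D: A:2, B:2, C:2, E:2, F:2, G:2, H:2, I:2, J:2, K:1.
Sum = 2 + 2 + 2 + 2 + 2 + 2 + 2 + 2 + 2 + 1 = 19.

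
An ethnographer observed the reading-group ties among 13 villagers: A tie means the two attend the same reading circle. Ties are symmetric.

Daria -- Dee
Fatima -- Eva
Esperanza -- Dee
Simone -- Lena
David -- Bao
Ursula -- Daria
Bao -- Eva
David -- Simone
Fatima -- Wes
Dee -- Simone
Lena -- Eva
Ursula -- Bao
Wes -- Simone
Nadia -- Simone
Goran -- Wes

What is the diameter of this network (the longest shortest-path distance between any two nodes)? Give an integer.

5

Eccentricity of each node (its greatest distance to any other): Bao:4, Daria:4, David:3, Dee:3, Esperanza:4, Eva:4, Fatima:4, Goran:5, Lena:3, Nadia:4, Simone:3, Ursula:5, Wes:4.
The maximum eccentricity is 5, realized for instance by the pair Ursula–Goran via Ursula – Bao – David – Simone – Wes – Goran. So the diameter is 5.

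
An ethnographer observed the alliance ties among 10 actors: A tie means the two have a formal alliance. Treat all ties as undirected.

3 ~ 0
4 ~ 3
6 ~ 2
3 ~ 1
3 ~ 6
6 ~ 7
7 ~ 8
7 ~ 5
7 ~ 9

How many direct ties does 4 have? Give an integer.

1

4 is directly tied to 3. That is 1 neighbor, so the degree of 4 is 1.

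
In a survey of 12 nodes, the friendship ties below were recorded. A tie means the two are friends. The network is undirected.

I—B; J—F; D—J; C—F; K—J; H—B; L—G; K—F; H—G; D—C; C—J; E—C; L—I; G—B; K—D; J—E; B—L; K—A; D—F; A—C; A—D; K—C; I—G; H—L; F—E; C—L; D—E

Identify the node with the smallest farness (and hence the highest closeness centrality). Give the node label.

Farness (sum of distances to all others) for each node — A:23, B:24, C:15, D:20, E:22, F:21, G:24, H:25, I:25, J:21, K:21, L:17.
The smallest farness is 15, for C, so C has the highest closeness.

C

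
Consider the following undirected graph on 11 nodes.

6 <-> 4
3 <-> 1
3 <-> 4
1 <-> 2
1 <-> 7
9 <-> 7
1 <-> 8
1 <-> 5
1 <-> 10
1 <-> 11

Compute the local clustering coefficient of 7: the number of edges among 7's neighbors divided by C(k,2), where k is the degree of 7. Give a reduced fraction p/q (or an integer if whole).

7's neighbors: 1 and 9 (k = 2).
Possible neighbor pairs: C(2,2) = 1. Edges among them: none → e = 0.
Clustering(7) = 0/1.

0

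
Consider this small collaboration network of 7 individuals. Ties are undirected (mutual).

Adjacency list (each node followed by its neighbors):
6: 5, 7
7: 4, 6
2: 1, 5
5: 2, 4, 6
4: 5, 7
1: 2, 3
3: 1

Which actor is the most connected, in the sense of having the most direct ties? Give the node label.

5

Degrees — 1:2, 2:2, 3:1, 4:2, 5:3, 6:2, 7:2.
The maximum is 3, attained only by 5.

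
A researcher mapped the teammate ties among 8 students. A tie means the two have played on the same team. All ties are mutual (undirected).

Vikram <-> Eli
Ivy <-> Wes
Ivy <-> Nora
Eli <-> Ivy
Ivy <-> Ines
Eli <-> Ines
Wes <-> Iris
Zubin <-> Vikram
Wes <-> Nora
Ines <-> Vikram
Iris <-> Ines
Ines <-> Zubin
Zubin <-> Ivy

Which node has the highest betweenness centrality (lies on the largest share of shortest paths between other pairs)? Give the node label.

Ivy

Unnormalized betweenness of each node: Eli:11/12, Ines:5, Iris:3/4, Ivy:91/12, Nora:0, Vikram:1/3, Wes:3/2, Zubin:11/12.
Ivy has the largest value, 91/12, making it the main broker — the node through which the most shortest paths run.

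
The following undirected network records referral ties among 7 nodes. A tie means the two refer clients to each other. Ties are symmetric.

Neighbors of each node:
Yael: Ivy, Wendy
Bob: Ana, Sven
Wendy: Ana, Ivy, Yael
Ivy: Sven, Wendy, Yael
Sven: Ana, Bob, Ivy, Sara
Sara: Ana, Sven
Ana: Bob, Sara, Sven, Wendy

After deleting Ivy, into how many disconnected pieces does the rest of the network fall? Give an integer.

Ivy's neighbors (Sven, Wendy, and Yael) remain reachable from one another through other ties, so the rest of the network stays in one piece.

1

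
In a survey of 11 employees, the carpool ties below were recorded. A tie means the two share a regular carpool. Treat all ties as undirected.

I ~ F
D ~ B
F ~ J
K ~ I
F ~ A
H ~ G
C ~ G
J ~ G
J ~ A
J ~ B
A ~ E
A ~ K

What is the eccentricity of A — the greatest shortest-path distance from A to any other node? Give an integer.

3

Distances from A: B:2, C:3, D:3, E:1, F:1, G:2, H:3, I:2, J:1, K:1.
The largest is 3 (to D, H, and C), so the eccentricity of A is 3.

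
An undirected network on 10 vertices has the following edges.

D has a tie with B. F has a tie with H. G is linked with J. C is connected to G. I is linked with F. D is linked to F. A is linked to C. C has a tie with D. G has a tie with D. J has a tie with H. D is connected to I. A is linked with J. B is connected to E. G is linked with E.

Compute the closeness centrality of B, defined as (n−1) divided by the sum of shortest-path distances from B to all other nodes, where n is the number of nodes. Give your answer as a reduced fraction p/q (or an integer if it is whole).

Distances from B: A:3, C:2, D:1, E:1, F:2, G:2, H:3, I:2, J:3. Sum = 19.
n = 10, so closeness = 9/19.

9/19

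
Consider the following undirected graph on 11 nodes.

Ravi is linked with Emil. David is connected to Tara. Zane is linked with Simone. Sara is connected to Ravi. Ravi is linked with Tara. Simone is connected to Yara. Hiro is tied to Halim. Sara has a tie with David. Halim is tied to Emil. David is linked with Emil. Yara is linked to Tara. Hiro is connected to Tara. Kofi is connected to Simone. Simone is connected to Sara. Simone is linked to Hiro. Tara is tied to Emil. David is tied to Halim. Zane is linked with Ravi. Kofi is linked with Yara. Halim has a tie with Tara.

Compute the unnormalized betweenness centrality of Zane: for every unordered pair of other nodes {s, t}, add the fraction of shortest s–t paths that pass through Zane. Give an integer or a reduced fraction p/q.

1

Pairs whose geodesics pass through Zane — Kofi–Ravi: 1/3; Simone–Ravi: 1/2; Simone–Emil: 1/6.
All other pairs contribute 0.
Summing the contributions gives betweenness(Zane) = 1.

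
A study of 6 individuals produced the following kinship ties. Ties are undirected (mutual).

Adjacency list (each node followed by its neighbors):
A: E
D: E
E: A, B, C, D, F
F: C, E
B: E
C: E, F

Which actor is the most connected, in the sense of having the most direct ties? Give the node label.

Degrees — A:1, B:1, C:2, D:1, E:5, F:2.
The maximum is 5, attained only by E.

E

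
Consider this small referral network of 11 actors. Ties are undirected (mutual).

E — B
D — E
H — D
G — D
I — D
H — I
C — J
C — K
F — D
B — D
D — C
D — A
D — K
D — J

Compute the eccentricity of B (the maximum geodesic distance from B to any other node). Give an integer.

2

Distances from B: A:2, C:2, D:1, E:1, F:2, G:2, H:2, I:2, J:2, K:2.
The largest is 2 (to K, H, F, A, G, J, I, and C), so the eccentricity of B is 2.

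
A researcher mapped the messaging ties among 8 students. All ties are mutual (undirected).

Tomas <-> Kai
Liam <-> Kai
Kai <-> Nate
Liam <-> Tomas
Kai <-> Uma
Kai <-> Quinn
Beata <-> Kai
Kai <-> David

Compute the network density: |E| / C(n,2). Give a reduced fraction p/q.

There are 8 edges and 8 nodes, so the maximum possible is C(8,2) = 28.
Density = 8/28 = 2/7.

2/7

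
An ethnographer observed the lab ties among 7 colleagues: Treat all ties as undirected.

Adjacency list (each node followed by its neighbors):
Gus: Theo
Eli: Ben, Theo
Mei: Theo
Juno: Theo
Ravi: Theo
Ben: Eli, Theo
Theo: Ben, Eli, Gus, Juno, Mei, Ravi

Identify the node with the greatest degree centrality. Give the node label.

Degrees — Ben:2, Eli:2, Gus:1, Juno:1, Mei:1, Ravi:1, Theo:6.
The maximum is 6, attained only by Theo.

Theo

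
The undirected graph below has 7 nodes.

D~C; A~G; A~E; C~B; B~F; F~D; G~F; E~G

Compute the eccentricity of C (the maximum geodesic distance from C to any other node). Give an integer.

4

Distances from C: A:4, B:1, D:1, E:4, F:2, G:3.
The largest is 4 (to A and E), so the eccentricity of C is 4.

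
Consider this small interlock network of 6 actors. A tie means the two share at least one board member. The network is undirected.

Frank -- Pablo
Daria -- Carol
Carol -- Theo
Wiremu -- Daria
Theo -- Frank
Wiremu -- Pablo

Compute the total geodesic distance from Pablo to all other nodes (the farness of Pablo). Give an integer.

Distances from Pablo: Carol:3, Daria:2, Frank:1, Theo:2, Wiremu:1.
Sum = 3 + 2 + 1 + 2 + 1 = 9.

9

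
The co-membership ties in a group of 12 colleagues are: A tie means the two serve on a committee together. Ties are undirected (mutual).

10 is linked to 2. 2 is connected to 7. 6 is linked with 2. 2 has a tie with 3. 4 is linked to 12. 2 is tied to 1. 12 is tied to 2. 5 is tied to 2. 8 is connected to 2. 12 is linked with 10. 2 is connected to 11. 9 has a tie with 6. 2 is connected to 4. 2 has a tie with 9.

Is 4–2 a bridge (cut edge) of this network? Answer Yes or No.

Even without that edge, 4 still reaches 2 via 4 – 12 – 2, so the network stays connected. Not a bridge.

No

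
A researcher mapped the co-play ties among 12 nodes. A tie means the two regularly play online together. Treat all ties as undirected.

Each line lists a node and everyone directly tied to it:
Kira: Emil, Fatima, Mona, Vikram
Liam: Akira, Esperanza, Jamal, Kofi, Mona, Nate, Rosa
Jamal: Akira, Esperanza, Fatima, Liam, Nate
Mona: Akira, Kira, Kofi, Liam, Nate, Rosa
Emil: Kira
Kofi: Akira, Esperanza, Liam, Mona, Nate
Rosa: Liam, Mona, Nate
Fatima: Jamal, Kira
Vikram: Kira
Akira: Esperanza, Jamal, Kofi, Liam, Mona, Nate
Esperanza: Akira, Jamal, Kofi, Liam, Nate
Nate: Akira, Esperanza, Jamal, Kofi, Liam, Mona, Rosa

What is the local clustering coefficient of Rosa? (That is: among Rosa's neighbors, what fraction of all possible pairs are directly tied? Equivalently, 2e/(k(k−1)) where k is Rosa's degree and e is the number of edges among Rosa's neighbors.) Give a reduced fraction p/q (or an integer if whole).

Rosa's neighbors: Liam, Mona, and Nate (k = 3).
Possible neighbor pairs: C(3,2) = 3. Edges among them: Liam–Mona, Liam–Nate, Mona–Nate → e = 3.
Clustering(Rosa) = 3/3 = 1.

1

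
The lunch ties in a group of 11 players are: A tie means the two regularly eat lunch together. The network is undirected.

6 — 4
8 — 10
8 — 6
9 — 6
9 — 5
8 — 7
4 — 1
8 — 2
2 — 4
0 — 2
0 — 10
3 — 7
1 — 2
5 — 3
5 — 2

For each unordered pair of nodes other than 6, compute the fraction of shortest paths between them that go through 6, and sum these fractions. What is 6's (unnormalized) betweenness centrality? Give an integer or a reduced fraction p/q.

Pairs whose geodesics pass through 6 — 4–9: 1; 4–7: 1/2; 4–8: 1/2; 4–10: 1/3; 9–7: 1/2; 9–8: 1; 9–10: 1; 9–1: 1/2.
All other pairs contribute 0.
Summing the contributions gives betweenness(6) = 16/3.

16/3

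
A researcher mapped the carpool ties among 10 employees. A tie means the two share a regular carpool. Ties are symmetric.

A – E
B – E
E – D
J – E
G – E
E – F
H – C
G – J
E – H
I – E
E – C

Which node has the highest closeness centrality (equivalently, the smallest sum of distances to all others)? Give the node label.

E

Farness (sum of distances to all others) for each node — A:17, B:17, C:16, D:17, E:9, F:17, G:16, H:16, I:17, J:16.
The smallest farness is 9, for E, so E has the highest closeness.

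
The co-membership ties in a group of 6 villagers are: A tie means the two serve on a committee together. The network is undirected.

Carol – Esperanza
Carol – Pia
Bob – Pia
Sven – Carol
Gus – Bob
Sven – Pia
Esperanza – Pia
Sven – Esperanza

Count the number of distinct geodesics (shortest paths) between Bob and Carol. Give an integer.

The shortest distance is 2, and the only length-2 path is Bob–Pia–Carol. So there is exactly 1 shortest path.

1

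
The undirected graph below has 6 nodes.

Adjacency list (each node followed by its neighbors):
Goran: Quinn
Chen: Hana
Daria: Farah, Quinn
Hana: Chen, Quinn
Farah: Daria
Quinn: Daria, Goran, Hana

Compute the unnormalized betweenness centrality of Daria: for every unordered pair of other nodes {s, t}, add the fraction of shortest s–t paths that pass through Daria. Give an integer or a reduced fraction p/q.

Pairs whose geodesics pass through Daria — Chen–Farah: 1; Goran–Farah: 1; Quinn–Farah: 1; Farah–Hana: 1.
All other pairs contribute 0.
Summing the contributions gives betweenness(Daria) = 4.

4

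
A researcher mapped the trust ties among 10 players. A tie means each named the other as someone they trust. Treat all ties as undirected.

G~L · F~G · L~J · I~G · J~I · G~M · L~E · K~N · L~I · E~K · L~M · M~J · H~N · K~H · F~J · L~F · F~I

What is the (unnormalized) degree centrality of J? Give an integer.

J is directly tied to F, I, L, and M. That is 4 neighbors, so the degree of J is 4.

4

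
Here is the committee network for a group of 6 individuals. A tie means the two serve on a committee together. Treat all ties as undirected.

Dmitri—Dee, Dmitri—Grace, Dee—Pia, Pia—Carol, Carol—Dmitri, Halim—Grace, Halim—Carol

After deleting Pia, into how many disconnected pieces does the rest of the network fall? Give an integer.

Pia's neighbors (Carol and Dee) remain reachable from one another through other ties, so the rest of the network stays in one piece.

1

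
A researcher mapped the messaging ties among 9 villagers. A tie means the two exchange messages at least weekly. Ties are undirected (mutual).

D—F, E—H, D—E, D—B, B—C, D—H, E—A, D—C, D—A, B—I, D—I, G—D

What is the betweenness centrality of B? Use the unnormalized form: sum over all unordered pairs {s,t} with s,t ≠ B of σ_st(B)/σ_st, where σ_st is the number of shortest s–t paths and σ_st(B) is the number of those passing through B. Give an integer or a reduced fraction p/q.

Pairs whose geodesics pass through B — C–I: 1/2.
All other pairs contribute 0.
Summing the contributions gives betweenness(B) = 1/2.

1/2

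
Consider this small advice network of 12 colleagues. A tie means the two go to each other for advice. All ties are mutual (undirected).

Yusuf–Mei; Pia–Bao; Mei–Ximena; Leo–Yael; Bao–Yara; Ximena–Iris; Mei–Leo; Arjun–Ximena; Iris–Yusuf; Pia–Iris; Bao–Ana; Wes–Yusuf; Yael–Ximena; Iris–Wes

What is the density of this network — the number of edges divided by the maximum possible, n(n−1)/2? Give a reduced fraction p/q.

There are 14 edges and 12 nodes, so the maximum possible is C(12,2) = 66.
Density = 14/66 = 7/33.

7/33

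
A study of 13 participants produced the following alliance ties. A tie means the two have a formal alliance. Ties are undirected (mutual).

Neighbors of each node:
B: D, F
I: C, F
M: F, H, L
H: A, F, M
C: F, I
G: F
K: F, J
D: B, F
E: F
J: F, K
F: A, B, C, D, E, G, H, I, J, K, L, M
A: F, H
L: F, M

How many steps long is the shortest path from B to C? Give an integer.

2

One shortest route is B – F – C, which uses 2 edges, and B and C are not directly tied, so nothing shorter exists. So d(B,C) = 2.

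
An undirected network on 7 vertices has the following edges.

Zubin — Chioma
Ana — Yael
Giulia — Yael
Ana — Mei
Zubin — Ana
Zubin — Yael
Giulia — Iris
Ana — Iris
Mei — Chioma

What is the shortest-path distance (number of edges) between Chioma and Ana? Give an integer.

One shortest route is Chioma – Mei – Ana, which uses 2 edges, and Chioma and Ana are not directly tied, so nothing shorter exists. So d(Chioma,Ana) = 2.

2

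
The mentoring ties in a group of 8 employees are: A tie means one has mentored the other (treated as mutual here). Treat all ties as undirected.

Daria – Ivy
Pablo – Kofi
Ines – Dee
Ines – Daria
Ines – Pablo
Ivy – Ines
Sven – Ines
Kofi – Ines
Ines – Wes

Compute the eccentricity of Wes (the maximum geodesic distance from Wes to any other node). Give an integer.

Distances from Wes: Daria:2, Dee:2, Ines:1, Ivy:2, Kofi:2, Pablo:2, Sven:2.
The largest is 2 (to Daria, Pablo, Sven, Dee, Kofi, and Ivy), so the eccentricity of Wes is 2.

2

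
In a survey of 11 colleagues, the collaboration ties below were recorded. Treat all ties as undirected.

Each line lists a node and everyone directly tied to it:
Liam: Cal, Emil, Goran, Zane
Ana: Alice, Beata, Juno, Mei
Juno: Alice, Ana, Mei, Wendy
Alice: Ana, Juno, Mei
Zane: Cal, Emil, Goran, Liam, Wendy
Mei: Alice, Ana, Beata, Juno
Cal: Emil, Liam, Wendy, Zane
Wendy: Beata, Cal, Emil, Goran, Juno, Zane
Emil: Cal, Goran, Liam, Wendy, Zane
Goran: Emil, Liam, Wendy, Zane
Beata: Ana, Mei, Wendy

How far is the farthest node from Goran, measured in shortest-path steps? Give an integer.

Distances from Goran: Alice:3, Ana:3, Beata:2, Cal:2, Emil:1, Juno:2, Liam:1, Mei:3, Wendy:1, Zane:1.
The largest is 3 (to Ana, Mei, and Alice), so the eccentricity of Goran is 3.

3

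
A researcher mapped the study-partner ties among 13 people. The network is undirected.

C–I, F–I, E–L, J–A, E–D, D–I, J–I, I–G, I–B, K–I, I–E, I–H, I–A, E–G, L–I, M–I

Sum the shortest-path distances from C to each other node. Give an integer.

Distances from C: A:2, B:2, D:2, E:2, F:2, G:2, H:2, I:1, J:2, K:2, L:2, M:2.
Sum = 2 + 2 + 2 + 2 + 2 + 2 + 2 + 1 + 2 + 2 + 2 + 2 = 23.

23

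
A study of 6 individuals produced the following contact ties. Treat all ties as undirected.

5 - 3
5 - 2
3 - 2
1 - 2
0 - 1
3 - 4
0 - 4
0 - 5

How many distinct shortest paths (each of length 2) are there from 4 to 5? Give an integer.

2

The shortest distance is 2. The length-2 paths are: 4–3–5; 4–0–5.
That gives 2 distinct shortest paths.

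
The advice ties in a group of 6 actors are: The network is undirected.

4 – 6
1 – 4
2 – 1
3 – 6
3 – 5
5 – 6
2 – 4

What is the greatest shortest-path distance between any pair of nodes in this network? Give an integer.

3

Eccentricity of each node (its greatest distance to any other): 1:3, 2:3, 3:3, 4:2, 5:3, 6:2.
The maximum eccentricity is 3, realized for instance by the pair 2–5 via 2 – 4 – 6 – 5. So the diameter is 3.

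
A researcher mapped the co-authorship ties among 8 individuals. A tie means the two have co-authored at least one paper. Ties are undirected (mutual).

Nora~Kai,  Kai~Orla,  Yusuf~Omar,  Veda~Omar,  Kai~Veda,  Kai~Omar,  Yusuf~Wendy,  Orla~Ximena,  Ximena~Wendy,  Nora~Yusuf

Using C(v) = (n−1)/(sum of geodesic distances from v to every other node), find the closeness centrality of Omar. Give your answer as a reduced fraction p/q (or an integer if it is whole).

7/12

Distances from Omar: Kai:1, Nora:2, Orla:2, Veda:1, Wendy:2, Ximena:3, Yusuf:1. Sum = 12.
n = 8, so closeness = 7/12.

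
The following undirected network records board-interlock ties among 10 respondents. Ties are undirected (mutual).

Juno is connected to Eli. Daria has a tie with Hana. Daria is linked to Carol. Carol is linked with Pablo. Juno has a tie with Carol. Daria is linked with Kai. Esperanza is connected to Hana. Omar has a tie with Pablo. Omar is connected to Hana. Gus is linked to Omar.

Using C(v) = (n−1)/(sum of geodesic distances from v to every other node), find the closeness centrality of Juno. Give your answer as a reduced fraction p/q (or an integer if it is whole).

9/23

Distances from Juno: Carol:1, Daria:2, Eli:1, Esperanza:4, Gus:4, Hana:3, Kai:3, Omar:3, Pablo:2. Sum = 23.
n = 10, so closeness = 9/23.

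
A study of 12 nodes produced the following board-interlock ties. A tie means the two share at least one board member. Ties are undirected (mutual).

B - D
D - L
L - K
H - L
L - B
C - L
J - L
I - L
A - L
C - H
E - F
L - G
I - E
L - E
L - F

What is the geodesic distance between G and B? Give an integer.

2

One shortest route is G – L – B, which uses 2 edges, and G and B are not directly tied, so nothing shorter exists. So d(G,B) = 2.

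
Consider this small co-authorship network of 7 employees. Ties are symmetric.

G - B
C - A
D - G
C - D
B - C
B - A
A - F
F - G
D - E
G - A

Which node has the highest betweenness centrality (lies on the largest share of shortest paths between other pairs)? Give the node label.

D

Unnormalized betweenness of each node: A:11/6, B:1/3, C:2, D:16/3, E:0, F:0, G:9/2.
D has the largest value, 16/3, making it the main broker — the node through which the most shortest paths run.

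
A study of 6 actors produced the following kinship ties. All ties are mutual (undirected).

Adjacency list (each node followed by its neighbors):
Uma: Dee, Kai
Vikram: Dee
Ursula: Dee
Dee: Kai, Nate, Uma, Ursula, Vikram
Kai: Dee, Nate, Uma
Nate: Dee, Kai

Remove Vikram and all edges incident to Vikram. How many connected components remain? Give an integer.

Vikram's neighbors (Dee) remain reachable from one another through other ties, so the rest of the network stays in one piece.

1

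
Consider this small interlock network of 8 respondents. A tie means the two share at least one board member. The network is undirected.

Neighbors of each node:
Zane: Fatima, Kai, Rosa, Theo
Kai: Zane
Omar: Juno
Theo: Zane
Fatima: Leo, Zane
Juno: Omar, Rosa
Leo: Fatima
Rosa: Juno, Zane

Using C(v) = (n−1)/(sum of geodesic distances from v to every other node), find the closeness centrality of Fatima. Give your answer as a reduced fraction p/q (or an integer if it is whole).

7/15

Distances from Fatima: Juno:3, Kai:2, Leo:1, Omar:4, Rosa:2, Theo:2, Zane:1. Sum = 15.
n = 8, so closeness = 7/15.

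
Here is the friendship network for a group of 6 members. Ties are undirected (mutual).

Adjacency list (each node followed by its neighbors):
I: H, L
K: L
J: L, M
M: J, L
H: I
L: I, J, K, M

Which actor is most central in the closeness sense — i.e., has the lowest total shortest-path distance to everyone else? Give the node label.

L

Farness (sum of distances to all others) for each node — H:12, I:8, J:9, K:10, L:6, M:9.
The smallest farness is 6, for L, so L has the highest closeness.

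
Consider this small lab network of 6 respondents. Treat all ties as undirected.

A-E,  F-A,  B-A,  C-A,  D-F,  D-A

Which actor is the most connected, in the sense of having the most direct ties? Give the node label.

Degrees — A:5, B:1, C:1, D:2, E:1, F:2.
The maximum is 5, attained only by A.

A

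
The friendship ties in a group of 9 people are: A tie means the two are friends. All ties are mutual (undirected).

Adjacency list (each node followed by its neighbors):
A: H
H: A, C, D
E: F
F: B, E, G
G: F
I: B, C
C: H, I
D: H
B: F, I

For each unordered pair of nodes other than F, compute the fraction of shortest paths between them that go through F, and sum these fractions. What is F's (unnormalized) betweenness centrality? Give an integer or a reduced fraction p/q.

Pairs whose geodesics pass through F — E–C: 1; E–H: 1; E–D: 1; E–B: 1; E–A: 1; E–I: 1; E–G: 1; C–G: 1; H–G: 1; D–G: 1; B–G: 1; A–G: 1; I–G: 1.
All other pairs contribute 0.
Summing the contributions gives betweenness(F) = 13.

13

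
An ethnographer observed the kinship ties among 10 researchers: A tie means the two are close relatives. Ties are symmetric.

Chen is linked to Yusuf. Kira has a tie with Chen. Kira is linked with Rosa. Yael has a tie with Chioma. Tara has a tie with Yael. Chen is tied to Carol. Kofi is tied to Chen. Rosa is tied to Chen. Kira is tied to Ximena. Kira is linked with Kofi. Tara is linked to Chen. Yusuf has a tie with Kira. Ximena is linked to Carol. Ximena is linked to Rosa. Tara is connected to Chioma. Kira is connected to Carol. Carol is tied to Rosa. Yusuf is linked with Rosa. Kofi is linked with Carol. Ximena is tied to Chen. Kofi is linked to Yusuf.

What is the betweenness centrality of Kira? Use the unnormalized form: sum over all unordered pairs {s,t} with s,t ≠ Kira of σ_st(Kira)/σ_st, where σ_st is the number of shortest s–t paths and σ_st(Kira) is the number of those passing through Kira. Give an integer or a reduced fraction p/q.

7/6

Pairs whose geodesics pass through Kira — Yusuf–Ximena: 1/3; Yusuf–Carol: 1/4; Kofi–Rosa: 1/4; Kofi–Ximena: 1/3.
All other pairs contribute 0.
Summing the contributions gives betweenness(Kira) = 7/6.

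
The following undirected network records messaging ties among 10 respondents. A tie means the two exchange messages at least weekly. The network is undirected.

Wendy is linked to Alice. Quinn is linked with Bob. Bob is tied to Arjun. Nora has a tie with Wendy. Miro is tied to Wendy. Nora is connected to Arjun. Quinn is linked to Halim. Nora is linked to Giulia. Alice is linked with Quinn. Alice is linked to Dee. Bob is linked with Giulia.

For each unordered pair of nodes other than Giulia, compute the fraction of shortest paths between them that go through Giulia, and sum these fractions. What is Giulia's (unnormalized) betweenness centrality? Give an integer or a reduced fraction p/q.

11/6

Pairs whose geodesics pass through Giulia — Miro–Bob: 1/3; Halim–Nora: 1/3; Bob–Nora: 1/2; Bob–Wendy: 1/3; Nora–Quinn: 1/3.
All other pairs contribute 0.
Summing the contributions gives betweenness(Giulia) = 11/6.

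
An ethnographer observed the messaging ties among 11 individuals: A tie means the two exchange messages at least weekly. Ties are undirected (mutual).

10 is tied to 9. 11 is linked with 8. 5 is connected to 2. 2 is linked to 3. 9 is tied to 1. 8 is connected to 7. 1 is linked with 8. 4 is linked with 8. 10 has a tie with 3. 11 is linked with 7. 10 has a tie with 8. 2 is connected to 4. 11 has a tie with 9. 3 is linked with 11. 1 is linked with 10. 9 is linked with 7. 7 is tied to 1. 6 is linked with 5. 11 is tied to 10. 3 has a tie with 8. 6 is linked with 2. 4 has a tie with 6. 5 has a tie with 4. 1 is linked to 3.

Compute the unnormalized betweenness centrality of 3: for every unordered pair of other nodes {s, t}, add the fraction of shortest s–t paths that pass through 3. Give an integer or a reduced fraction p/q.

1303/140

Pairs whose geodesics pass through 3 — 1–11: 1/5; 1–2: 1; 1–5: 1/2; 1–6: 1/2; 7–2: 3/4; 11–2: 1; 11–5: 1/2; 11–6: 1/2; 9–2: 3/3; 9–5: 3/7; 9–6: 3/7; 8–2: 1/2; 10–2: 1; 10–5: 1/2 … (+1 more pairs).
All other pairs contribute 0.
Summing the contributions gives betweenness(3) = 1303/140.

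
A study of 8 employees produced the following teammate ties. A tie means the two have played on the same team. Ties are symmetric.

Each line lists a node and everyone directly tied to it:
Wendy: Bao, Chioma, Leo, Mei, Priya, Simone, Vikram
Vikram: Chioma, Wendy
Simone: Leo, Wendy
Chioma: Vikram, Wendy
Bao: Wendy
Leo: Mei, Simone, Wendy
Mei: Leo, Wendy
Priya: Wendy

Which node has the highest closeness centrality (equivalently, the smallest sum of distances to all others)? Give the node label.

Wendy

Farness (sum of distances to all others) for each node — Bao:13, Chioma:12, Leo:11, Mei:12, Priya:13, Simone:12, Vikram:12, Wendy:7.
The smallest farness is 7, for Wendy, so Wendy has the highest closeness.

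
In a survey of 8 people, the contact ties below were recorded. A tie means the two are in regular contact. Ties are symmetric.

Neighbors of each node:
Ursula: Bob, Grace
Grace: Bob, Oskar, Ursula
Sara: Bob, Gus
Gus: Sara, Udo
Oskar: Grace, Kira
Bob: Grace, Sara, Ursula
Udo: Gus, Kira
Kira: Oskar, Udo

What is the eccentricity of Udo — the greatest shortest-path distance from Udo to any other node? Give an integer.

4

Distances from Udo: Bob:3, Grace:3, Gus:1, Kira:1, Oskar:2, Sara:2, Ursula:4.
The largest is 4 (to Ursula), so the eccentricity of Udo is 4.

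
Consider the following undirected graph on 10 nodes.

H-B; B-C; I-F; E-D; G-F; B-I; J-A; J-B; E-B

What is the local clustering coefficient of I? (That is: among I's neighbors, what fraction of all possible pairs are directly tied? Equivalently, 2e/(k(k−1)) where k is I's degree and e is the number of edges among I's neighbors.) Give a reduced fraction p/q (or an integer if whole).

0

I's neighbors: B and F (k = 2).
Possible neighbor pairs: C(2,2) = 1. Edges among them: none → e = 0.
Clustering(I) = 0/1.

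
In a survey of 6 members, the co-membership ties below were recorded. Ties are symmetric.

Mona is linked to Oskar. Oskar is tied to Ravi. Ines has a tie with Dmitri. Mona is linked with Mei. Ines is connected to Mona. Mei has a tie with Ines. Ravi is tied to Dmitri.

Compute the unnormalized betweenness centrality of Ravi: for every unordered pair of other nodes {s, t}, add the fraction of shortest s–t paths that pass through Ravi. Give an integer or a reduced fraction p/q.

1

Pairs whose geodesics pass through Ravi — Oskar–Dmitri: 1.
All other pairs contribute 0.
Summing the contributions gives betweenness(Ravi) = 1.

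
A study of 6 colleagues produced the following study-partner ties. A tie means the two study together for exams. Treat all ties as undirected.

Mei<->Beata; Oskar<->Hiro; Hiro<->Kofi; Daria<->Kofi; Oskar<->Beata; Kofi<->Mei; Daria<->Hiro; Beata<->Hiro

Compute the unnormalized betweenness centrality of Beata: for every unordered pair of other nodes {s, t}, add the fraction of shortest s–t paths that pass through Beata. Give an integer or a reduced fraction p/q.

Pairs whose geodesics pass through Beata — Mei–Oskar: 1; Mei–Hiro: 1/2.
All other pairs contribute 0.
Summing the contributions gives betweenness(Beata) = 3/2.

3/2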